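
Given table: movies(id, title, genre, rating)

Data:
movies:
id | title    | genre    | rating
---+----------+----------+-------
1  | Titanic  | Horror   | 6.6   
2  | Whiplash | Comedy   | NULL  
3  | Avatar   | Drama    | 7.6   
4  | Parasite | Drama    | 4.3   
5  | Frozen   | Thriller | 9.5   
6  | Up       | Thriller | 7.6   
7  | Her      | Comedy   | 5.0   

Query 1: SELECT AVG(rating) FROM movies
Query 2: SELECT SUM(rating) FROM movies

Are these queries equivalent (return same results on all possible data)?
No, not equivalent

Query 1 returns: [(6.766666666666667,)]
Query 2 returns: [(40.6,)]

Reason: AVG vs SUM give different aggregate values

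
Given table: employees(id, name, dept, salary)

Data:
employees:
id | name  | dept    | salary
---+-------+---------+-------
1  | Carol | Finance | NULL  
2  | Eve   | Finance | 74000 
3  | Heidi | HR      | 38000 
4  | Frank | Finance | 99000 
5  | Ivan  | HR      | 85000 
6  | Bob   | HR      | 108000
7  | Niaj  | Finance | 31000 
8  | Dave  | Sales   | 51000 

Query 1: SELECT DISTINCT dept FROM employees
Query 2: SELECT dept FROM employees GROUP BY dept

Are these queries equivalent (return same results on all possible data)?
Yes, equivalent

Both queries return: [('Finance',), ('HR',), ('Sales',)]

Reason: Both get unique depts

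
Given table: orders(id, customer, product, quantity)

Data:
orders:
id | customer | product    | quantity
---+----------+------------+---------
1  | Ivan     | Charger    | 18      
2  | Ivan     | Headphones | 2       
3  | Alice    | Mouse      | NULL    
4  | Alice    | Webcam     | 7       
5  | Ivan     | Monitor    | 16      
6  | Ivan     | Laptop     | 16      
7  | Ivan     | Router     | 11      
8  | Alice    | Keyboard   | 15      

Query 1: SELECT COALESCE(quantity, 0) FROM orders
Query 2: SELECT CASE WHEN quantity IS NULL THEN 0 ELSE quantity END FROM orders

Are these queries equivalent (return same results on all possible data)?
Yes, equivalent

Both queries return: [(0,), (2,), (7,), (11,), (15,), (16,), (16,), (18,)]

Reason: COALESCE vs CASE for NULL handling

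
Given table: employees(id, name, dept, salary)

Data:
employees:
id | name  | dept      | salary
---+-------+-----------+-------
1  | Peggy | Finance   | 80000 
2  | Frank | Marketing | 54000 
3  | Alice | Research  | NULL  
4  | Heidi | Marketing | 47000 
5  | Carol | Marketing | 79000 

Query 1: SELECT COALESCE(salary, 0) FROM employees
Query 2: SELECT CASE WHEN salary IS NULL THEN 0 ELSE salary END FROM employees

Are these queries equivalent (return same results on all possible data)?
Yes, equivalent

Both queries return: [(0,), (47000,), (54000,), (79000,), (80000,)]

Reason: COALESCE vs CASE for NULL handling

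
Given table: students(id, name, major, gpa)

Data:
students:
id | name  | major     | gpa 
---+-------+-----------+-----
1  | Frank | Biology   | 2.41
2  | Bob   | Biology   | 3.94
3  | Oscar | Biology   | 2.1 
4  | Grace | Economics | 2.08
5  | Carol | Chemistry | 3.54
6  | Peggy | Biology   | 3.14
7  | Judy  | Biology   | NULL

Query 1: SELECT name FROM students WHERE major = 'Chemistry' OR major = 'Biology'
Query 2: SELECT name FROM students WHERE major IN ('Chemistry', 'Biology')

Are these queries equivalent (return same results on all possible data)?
Yes, equivalent

Both queries return: [('Bob',), ('Carol',), ('Frank',), ('Judy',), ('Oscar',), ('Peggy',)]

Reason: OR vs IN are equivalent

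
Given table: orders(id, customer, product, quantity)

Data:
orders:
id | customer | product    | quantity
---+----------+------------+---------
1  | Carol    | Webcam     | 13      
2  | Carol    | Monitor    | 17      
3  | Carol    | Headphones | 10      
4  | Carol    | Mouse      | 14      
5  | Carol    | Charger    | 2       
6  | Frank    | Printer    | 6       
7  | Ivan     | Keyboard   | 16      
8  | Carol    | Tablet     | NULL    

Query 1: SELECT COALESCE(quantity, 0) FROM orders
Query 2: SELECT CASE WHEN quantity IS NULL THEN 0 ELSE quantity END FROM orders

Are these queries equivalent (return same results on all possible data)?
Yes, equivalent

Both queries return: [(0,), (2,), (6,), (10,), (13,), (14,), (16,), (17,)]

Reason: COALESCE vs CASE for NULL handling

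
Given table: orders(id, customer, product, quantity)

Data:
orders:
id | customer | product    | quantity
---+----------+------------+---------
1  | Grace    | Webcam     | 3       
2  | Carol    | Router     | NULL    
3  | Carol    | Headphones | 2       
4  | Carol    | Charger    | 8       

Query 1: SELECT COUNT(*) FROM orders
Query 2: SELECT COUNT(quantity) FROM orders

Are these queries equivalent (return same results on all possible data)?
No, not equivalent

Query 1 returns: [(4,)]
Query 2 returns: [(3,)]

Reason: COUNT(*) includes NULLs, COUNT(column) excludes them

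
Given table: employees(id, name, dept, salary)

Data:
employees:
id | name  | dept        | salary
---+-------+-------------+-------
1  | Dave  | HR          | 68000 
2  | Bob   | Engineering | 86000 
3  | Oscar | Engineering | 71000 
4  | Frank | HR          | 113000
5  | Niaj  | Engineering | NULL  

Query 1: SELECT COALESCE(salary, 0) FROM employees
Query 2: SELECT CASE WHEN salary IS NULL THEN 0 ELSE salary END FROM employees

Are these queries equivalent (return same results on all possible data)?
Yes, equivalent

Both queries return: [(0,), (68000,), (71000,), (86000,), (113000,)]

Reason: COALESCE vs CASE for NULL handling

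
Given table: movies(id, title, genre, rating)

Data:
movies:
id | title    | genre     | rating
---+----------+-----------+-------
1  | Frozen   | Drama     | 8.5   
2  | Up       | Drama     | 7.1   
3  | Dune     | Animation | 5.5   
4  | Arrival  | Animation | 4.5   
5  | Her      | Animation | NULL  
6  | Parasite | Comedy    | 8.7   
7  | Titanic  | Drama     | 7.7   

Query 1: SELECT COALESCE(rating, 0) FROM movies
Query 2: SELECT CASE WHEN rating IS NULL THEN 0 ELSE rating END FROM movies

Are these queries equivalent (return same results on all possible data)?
Yes, equivalent

Both queries return: [(0,), (4.5,), (5.5,), (7.1,), (7.7,), (8.5,), (8.7,)]

Reason: COALESCE vs CASE for NULL handling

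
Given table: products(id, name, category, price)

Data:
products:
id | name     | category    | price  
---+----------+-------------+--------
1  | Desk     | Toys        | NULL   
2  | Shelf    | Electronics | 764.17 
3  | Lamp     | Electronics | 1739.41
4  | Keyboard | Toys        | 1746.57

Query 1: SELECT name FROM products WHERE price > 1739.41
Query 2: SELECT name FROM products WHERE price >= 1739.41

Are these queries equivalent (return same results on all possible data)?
No, not equivalent

Query 1 returns: [('Keyboard',)]
Query 2 returns: [('Lamp',), ('Keyboard',)]

Reason: > vs >= gives different results when price = 1739.41 exists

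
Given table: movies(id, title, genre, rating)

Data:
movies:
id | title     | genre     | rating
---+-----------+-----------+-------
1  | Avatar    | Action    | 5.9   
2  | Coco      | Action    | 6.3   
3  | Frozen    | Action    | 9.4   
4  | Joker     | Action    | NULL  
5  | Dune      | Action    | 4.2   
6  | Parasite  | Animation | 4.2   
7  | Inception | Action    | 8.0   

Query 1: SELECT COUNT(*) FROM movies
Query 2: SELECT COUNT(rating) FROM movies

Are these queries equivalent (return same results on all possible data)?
No, not equivalent

Query 1 returns: [(7,)]
Query 2 returns: [(6,)]

Reason: COUNT(*) includes NULLs, COUNT(column) excludes them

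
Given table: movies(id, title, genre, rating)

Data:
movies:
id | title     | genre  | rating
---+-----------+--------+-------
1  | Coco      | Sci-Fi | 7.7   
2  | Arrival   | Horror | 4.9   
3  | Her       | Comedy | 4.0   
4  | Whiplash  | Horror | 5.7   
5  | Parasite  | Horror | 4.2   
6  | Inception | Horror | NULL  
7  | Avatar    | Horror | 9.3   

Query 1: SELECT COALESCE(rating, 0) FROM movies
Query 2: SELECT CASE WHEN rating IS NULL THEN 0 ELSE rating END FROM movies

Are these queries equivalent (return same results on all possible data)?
Yes, equivalent

Both queries return: [(0,), (4.0,), (4.2,), (4.9,), (5.7,), (7.7,), (9.3,)]

Reason: COALESCE vs CASE for NULL handling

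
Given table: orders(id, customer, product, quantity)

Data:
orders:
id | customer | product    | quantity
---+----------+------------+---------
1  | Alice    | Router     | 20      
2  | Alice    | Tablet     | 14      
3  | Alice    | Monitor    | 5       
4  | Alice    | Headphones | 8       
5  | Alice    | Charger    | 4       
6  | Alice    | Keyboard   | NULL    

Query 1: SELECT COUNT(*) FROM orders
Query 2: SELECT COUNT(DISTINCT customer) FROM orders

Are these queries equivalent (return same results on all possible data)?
No, not equivalent

Query 1 returns: [(6,)]
Query 2 returns: [(1,)]

Reason: COUNT(*) counts rows, COUNT(DISTINCT customer) counts unique customers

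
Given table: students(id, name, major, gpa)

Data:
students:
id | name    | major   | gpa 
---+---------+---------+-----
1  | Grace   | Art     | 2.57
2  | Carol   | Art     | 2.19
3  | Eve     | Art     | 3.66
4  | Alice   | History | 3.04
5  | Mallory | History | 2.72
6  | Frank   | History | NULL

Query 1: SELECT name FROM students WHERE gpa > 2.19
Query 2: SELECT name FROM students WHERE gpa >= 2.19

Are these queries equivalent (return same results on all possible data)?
No, not equivalent

Query 1 returns: [('Grace',), ('Eve',), ('Alice',), ('Mallory',)]
Query 2 returns: [('Grace',), ('Carol',), ('Eve',), ('Alice',), ('Mallory',)]

Reason: > vs >= gives different results when gpa = 2.19 exists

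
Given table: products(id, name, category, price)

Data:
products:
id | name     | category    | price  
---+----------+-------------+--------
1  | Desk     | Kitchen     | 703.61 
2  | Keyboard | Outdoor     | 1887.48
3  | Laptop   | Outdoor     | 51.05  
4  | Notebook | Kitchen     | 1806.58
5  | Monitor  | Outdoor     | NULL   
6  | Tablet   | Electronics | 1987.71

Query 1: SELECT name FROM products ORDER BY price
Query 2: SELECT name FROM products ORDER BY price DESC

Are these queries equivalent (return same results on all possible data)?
No, not equivalent

Query 1 returns: [('Monitor',), ('Laptop',), ('Desk',), ('Notebook',), ('Keyboard',), ('Tablet',)]
Query 2 returns: [('Tablet',), ('Keyboard',), ('Notebook',), ('Desk',), ('Laptop',), ('Monitor',)]

Reason: ASC vs DESC gives opposite ordering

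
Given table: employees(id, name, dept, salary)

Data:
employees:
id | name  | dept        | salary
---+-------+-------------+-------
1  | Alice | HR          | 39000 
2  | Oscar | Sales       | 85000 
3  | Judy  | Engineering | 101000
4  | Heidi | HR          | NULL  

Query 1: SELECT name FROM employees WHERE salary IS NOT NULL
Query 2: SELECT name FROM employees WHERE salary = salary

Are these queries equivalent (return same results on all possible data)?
Yes, equivalent

Both queries return: [('Alice',), ('Judy',), ('Oscar',)]

Reason: IS NOT NULL vs self-equality (both exclude NULLs)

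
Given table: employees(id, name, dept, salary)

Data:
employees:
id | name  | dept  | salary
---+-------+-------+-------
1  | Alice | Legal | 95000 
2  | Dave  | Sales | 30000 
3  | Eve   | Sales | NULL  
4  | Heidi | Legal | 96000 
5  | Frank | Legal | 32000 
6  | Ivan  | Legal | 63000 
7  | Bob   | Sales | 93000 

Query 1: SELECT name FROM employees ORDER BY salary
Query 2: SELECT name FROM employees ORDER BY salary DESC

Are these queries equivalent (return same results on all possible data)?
No, not equivalent

Query 1 returns: [('Eve',), ('Dave',), ('Frank',), ('Ivan',), ('Bob',), ('Alice',), ('Heidi',)]
Query 2 returns: [('Heidi',), ('Alice',), ('Bob',), ('Ivan',), ('Frank',), ('Dave',), ('Eve',)]

Reason: ASC vs DESC gives opposite ordering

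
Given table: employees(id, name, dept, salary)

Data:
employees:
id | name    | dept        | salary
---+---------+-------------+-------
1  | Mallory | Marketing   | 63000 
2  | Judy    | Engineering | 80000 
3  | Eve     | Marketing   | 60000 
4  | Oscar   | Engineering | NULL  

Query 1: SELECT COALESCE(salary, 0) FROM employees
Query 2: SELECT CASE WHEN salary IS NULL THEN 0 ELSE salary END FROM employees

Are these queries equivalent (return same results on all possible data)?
Yes, equivalent

Both queries return: [(0,), (60000,), (63000,), (80000,)]

Reason: COALESCE vs CASE for NULL handling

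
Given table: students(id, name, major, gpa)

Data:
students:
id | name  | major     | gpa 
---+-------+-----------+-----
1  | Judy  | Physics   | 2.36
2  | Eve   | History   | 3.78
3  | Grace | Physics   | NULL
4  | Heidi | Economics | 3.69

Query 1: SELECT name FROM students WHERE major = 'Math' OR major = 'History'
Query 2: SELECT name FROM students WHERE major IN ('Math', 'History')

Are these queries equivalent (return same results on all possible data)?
Yes, equivalent

Both queries return: [('Eve',)]

Reason: OR vs IN are equivalent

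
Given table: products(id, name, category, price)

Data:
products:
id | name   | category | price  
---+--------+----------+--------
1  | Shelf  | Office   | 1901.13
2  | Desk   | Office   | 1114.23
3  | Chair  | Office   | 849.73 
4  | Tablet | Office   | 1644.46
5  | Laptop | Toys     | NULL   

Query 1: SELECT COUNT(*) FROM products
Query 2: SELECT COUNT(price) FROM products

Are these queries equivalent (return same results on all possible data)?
No, not equivalent

Query 1 returns: [(5,)]
Query 2 returns: [(4,)]

Reason: COUNT(*) includes NULLs, COUNT(column) excludes them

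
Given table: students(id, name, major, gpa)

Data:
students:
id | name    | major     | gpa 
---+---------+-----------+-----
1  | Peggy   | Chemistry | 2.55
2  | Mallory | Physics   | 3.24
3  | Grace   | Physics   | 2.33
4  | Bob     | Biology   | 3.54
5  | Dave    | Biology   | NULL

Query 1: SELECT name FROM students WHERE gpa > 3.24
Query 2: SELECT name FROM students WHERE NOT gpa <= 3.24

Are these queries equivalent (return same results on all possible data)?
Yes, equivalent

Both queries return: [('Bob',)]

Reason: Both filter gpa > 3.24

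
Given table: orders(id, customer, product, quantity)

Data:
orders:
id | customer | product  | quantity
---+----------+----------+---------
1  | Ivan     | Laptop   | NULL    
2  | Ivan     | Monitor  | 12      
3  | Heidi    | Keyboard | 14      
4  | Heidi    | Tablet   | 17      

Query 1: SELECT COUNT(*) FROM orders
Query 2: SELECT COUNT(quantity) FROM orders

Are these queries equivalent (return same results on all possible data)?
No, not equivalent

Query 1 returns: [(4,)]
Query 2 returns: [(3,)]

Reason: COUNT(*) includes NULLs, COUNT(column) excludes them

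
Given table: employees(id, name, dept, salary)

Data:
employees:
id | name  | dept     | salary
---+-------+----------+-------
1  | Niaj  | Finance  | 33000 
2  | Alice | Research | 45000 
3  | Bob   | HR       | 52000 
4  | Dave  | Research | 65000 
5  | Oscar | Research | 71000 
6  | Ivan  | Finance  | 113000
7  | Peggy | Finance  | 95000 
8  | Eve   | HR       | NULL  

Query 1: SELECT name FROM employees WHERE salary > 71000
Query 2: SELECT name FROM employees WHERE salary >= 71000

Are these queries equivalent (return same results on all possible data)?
No, not equivalent

Query 1 returns: [('Ivan',), ('Peggy',)]
Query 2 returns: [('Oscar',), ('Ivan',), ('Peggy',)]

Reason: > vs >= gives different results when salary = 71000 exists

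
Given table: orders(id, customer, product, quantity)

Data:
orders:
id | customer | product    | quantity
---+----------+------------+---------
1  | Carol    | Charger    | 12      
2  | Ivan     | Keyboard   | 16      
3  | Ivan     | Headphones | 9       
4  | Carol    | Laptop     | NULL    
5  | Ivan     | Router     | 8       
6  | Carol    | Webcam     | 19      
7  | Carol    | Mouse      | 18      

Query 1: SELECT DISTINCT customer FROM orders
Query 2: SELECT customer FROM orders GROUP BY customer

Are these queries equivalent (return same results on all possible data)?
Yes, equivalent

Both queries return: [('Carol',), ('Ivan',)]

Reason: Both get unique customers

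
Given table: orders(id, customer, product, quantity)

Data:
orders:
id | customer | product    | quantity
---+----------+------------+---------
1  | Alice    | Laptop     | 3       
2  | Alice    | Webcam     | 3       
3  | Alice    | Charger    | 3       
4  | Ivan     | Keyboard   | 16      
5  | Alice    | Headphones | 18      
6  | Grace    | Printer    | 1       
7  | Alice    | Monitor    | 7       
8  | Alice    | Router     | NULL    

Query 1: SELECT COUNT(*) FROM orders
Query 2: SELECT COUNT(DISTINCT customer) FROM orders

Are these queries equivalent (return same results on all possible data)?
No, not equivalent

Query 1 returns: [(8,)]
Query 2 returns: [(3,)]

Reason: COUNT(*) counts rows, COUNT(DISTINCT customer) counts unique customers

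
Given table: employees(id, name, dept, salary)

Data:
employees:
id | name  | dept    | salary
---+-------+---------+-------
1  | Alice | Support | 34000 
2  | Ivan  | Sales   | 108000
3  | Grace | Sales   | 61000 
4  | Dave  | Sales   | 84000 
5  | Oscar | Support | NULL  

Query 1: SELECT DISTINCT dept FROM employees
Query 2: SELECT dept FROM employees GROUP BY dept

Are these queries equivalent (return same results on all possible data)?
Yes, equivalent

Both queries return: [('Sales',), ('Support',)]

Reason: Both get unique depts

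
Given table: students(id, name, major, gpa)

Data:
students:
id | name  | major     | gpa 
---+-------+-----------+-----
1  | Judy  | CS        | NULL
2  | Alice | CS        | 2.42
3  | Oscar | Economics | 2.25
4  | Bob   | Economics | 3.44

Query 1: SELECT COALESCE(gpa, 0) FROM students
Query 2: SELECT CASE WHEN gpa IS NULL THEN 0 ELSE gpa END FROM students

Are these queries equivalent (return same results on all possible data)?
Yes, equivalent

Both queries return: [(0,), (2.25,), (2.42,), (3.44,)]

Reason: COALESCE vs CASE for NULL handling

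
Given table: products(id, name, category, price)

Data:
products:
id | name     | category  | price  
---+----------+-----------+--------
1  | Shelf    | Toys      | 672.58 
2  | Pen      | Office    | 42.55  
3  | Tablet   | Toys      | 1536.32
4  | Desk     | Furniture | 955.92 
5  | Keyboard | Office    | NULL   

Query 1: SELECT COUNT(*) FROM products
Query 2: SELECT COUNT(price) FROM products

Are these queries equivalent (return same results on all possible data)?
No, not equivalent

Query 1 returns: [(5,)]
Query 2 returns: [(4,)]

Reason: COUNT(*) includes NULLs, COUNT(column) excludes them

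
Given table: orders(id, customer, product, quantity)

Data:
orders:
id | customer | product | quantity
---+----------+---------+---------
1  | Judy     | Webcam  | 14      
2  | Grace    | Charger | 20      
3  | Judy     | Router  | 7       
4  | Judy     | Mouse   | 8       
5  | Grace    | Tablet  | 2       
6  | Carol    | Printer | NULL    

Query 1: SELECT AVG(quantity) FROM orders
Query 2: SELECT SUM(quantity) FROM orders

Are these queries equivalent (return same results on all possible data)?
No, not equivalent

Query 1 returns: [(10.2,)]
Query 2 returns: [(51,)]

Reason: AVG vs SUM give different aggregate values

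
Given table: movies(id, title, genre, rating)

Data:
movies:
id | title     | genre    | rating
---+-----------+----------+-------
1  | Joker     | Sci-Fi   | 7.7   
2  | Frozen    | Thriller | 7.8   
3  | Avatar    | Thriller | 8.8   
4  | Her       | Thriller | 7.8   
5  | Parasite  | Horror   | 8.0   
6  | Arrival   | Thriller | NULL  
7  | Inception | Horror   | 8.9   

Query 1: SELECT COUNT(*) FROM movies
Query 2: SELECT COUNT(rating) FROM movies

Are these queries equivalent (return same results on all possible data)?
No, not equivalent

Query 1 returns: [(7,)]
Query 2 returns: [(6,)]

Reason: COUNT(*) includes NULLs, COUNT(column) excludes them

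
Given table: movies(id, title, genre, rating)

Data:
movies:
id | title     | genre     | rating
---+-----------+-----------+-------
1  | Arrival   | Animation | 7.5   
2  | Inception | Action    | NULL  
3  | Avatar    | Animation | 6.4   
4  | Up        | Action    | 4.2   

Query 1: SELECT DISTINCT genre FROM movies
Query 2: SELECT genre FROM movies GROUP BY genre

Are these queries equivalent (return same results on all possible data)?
Yes, equivalent

Both queries return: [('Action',), ('Animation',)]

Reason: Both get unique genres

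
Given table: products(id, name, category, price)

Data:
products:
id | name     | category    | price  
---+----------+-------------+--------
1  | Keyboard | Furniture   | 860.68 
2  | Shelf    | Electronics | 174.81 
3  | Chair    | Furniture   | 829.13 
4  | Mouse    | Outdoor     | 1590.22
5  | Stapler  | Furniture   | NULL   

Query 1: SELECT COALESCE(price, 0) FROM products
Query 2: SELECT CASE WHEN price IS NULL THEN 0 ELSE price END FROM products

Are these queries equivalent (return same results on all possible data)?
Yes, equivalent

Both queries return: [(0,), (174.81,), (829.13,), (860.68,), (1590.22,)]

Reason: COALESCE vs CASE for NULL handling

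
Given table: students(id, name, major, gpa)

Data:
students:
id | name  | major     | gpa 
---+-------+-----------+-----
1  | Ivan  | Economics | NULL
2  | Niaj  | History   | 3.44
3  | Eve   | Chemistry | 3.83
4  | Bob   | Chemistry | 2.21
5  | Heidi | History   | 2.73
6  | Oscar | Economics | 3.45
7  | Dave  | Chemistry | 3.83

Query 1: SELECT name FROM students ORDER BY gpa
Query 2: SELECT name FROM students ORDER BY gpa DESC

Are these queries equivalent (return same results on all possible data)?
No, not equivalent

Query 1 returns: [('Ivan',), ('Bob',), ('Heidi',), ('Niaj',), ('Oscar',), ('Eve',), ('Dave',)]
Query 2 returns: [('Eve',), ('Dave',), ('Oscar',), ('Niaj',), ('Heidi',), ('Bob',), ('Ivan',)]

Reason: ASC vs DESC gives opposite ordering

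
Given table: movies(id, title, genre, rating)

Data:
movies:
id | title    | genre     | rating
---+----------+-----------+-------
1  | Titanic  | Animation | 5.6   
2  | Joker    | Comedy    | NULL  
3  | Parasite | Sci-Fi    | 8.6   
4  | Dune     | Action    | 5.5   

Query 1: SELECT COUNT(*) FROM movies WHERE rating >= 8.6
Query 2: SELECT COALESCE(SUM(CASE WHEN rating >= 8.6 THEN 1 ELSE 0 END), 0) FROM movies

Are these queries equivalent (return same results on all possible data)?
Yes, equivalent

Both queries return: [(1,)]

Reason: COUNT with WHERE vs conditional SUM (COALESCE handles empty-table NULL)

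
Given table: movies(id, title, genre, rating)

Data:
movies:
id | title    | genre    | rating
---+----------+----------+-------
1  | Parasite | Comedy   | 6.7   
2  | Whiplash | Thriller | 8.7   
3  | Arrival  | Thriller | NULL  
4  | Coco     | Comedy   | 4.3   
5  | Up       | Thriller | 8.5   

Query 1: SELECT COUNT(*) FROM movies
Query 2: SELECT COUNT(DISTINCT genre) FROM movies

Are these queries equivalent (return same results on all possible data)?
No, not equivalent

Query 1 returns: [(5,)]
Query 2 returns: [(2,)]

Reason: COUNT(*) counts rows, COUNT(DISTINCT genre) counts unique genres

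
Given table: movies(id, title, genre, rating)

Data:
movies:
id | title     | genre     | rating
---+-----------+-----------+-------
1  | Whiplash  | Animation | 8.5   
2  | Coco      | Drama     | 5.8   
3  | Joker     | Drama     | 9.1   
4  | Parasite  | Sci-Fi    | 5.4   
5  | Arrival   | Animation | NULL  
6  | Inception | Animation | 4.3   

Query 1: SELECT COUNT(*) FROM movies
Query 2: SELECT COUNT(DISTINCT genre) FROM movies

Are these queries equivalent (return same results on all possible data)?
No, not equivalent

Query 1 returns: [(6,)]
Query 2 returns: [(3,)]

Reason: COUNT(*) counts rows, COUNT(DISTINCT genre) counts unique genres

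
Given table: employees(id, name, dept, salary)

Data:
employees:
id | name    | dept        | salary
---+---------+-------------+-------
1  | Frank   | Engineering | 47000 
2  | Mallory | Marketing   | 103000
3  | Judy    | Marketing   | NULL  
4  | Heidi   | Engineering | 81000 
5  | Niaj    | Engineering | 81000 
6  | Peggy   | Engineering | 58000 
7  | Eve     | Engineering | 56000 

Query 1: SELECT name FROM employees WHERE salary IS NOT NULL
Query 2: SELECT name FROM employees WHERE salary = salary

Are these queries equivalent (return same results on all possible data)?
Yes, equivalent

Both queries return: [('Eve',), ('Frank',), ('Heidi',), ('Mallory',), ('Niaj',), ('Peggy',)]

Reason: IS NOT NULL vs self-equality (both exclude NULLs)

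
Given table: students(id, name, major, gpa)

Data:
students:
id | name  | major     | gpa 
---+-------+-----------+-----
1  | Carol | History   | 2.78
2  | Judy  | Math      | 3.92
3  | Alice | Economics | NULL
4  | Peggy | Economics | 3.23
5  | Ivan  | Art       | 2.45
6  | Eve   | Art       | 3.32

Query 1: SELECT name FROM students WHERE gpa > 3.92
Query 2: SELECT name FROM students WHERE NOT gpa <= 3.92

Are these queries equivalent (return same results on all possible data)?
Yes, equivalent

Both queries return: []

Reason: Both filter gpa > 3.92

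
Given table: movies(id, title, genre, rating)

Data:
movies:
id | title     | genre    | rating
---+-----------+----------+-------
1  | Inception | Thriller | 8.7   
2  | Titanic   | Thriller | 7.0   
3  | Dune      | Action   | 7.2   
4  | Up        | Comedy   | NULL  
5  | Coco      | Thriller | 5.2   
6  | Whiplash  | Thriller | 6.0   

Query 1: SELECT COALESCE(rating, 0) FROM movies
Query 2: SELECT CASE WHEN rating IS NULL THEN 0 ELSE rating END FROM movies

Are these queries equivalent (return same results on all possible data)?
Yes, equivalent

Both queries return: [(0,), (5.2,), (6.0,), (7.0,), (7.2,), (8.7,)]

Reason: COALESCE vs CASE for NULL handling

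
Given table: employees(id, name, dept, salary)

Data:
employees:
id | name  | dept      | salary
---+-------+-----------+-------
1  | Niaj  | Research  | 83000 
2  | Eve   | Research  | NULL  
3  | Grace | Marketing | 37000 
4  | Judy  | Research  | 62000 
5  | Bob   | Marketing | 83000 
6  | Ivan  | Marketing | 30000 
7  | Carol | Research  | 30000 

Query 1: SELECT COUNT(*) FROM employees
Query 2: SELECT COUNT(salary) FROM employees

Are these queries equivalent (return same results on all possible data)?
No, not equivalent

Query 1 returns: [(7,)]
Query 2 returns: [(6,)]

Reason: COUNT(*) includes NULLs, COUNT(column) excludes them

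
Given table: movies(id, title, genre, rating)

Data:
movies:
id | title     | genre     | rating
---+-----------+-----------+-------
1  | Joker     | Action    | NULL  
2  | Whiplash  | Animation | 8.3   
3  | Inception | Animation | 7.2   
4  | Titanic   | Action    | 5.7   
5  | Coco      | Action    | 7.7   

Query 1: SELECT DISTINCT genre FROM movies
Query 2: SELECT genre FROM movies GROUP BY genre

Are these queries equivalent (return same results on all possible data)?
Yes, equivalent

Both queries return: [('Action',), ('Animation',)]

Reason: Both get unique genres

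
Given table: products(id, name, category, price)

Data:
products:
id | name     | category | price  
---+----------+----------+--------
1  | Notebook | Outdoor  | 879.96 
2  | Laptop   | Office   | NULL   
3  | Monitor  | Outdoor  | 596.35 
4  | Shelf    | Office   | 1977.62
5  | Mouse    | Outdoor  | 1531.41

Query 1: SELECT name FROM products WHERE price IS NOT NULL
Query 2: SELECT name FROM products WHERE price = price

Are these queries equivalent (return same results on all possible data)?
Yes, equivalent

Both queries return: [('Monitor',), ('Mouse',), ('Notebook',), ('Shelf',)]

Reason: IS NOT NULL vs self-equality (both exclude NULLs)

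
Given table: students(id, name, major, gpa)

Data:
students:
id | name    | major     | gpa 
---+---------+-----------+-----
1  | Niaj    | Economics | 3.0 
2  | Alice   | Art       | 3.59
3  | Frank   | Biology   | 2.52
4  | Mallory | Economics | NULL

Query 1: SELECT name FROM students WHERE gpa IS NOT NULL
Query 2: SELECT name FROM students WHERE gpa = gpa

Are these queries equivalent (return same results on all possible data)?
Yes, equivalent

Both queries return: [('Alice',), ('Frank',), ('Niaj',)]

Reason: IS NOT NULL vs self-equality (both exclude NULLs)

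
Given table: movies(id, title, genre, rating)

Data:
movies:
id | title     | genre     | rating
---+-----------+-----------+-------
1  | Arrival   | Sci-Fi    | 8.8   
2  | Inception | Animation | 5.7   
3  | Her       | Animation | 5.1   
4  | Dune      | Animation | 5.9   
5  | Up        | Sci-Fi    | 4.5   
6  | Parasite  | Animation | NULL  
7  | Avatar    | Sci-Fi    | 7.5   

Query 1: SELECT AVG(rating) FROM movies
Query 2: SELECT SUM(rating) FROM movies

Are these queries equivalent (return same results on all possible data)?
No, not equivalent

Query 1 returns: [(6.25,)]
Query 2 returns: [(37.5,)]

Reason: AVG vs SUM give different aggregate values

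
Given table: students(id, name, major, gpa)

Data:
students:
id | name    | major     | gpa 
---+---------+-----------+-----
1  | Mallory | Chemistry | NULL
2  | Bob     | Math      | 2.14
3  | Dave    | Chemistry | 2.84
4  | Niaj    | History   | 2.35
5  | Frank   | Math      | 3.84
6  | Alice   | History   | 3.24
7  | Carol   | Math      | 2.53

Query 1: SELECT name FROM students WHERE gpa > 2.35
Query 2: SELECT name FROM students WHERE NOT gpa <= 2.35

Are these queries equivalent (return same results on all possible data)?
Yes, equivalent

Both queries return: [('Alice',), ('Carol',), ('Dave',), ('Frank',)]

Reason: Both filter gpa > 2.35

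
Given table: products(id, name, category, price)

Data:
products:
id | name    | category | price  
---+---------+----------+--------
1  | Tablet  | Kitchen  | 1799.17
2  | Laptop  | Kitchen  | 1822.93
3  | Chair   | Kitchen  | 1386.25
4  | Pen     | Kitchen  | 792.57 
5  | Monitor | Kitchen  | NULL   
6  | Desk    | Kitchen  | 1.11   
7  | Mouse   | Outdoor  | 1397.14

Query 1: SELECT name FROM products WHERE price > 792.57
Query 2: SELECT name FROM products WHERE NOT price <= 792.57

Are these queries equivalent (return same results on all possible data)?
Yes, equivalent

Both queries return: [('Chair',), ('Laptop',), ('Mouse',), ('Tablet',)]

Reason: Both filter price > 792.57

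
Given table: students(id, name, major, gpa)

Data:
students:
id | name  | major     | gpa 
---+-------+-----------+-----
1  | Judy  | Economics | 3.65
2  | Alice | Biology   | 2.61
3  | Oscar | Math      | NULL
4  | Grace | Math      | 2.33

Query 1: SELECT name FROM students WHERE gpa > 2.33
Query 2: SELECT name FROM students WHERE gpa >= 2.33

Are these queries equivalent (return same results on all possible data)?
No, not equivalent

Query 1 returns: [('Judy',), ('Alice',)]
Query 2 returns: [('Judy',), ('Alice',), ('Grace',)]

Reason: > vs >= gives different results when gpa = 2.33 exists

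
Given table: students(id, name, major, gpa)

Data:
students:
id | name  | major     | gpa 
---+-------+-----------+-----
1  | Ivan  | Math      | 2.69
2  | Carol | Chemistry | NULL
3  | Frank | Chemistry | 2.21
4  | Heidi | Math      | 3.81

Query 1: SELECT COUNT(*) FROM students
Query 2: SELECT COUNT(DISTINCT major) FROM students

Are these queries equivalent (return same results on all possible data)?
No, not equivalent

Query 1 returns: [(4,)]
Query 2 returns: [(2,)]

Reason: COUNT(*) counts rows, COUNT(DISTINCT major) counts unique majors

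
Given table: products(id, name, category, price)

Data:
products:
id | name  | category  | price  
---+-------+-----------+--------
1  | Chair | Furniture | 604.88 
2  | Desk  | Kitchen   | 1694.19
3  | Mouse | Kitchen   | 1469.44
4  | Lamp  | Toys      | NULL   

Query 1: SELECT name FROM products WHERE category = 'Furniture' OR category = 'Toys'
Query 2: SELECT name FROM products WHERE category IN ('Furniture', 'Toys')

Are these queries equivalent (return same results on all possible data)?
Yes, equivalent

Both queries return: [('Chair',), ('Lamp',)]

Reason: OR vs IN are equivalent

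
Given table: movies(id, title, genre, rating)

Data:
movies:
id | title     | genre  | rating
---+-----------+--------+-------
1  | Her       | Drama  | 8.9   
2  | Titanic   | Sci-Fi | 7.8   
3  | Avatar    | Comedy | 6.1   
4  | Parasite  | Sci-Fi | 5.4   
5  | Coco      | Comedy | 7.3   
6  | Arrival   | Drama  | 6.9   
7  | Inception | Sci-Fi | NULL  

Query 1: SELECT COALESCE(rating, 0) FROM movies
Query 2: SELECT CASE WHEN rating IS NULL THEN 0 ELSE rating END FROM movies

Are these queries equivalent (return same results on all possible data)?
Yes, equivalent

Both queries return: [(0,), (5.4,), (6.1,), (6.9,), (7.3,), (7.8,), (8.9,)]

Reason: COALESCE vs CASE for NULL handling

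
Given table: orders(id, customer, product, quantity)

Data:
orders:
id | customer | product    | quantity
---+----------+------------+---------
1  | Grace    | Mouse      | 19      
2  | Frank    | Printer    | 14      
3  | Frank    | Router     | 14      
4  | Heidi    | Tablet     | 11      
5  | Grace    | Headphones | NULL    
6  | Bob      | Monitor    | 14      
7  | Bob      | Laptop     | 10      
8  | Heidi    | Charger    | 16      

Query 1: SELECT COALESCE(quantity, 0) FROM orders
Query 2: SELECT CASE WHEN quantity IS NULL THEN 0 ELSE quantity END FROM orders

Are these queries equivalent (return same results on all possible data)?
Yes, equivalent

Both queries return: [(0,), (10,), (11,), (14,), (14,), (14,), (16,), (19,)]

Reason: COALESCE vs CASE for NULL handling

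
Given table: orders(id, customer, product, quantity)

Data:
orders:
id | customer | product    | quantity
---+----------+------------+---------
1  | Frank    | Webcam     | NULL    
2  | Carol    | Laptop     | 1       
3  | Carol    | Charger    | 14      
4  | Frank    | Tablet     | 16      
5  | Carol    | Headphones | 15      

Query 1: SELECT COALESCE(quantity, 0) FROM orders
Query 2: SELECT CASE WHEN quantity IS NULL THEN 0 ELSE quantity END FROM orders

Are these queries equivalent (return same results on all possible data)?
Yes, equivalent

Both queries return: [(0,), (1,), (14,), (15,), (16,)]

Reason: COALESCE vs CASE for NULL handling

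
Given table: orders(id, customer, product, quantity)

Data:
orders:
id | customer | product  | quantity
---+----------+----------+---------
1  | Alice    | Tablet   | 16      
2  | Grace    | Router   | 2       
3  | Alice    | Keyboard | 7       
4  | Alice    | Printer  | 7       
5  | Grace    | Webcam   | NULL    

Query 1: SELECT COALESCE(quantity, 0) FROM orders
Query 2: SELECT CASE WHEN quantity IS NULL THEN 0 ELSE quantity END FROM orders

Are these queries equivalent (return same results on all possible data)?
Yes, equivalent

Both queries return: [(0,), (2,), (7,), (7,), (16,)]

Reason: COALESCE vs CASE for NULL handling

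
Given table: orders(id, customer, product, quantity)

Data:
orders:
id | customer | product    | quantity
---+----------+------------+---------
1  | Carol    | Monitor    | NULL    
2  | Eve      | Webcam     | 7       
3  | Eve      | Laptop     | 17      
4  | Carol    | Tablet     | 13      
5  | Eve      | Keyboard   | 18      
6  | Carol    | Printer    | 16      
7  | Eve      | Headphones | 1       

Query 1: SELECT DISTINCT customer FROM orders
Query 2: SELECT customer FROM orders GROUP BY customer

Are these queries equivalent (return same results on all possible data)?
Yes, equivalent

Both queries return: [('Carol',), ('Eve',)]

Reason: Both get unique customers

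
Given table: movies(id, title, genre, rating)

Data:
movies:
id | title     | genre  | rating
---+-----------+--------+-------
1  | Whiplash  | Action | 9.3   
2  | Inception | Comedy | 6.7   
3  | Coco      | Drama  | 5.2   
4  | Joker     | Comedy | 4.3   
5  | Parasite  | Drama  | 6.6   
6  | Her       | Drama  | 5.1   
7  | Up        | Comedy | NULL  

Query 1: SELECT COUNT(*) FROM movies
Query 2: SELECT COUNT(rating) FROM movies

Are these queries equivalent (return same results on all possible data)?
No, not equivalent

Query 1 returns: [(7,)]
Query 2 returns: [(6,)]

Reason: COUNT(*) includes NULLs, COUNT(column) excludes them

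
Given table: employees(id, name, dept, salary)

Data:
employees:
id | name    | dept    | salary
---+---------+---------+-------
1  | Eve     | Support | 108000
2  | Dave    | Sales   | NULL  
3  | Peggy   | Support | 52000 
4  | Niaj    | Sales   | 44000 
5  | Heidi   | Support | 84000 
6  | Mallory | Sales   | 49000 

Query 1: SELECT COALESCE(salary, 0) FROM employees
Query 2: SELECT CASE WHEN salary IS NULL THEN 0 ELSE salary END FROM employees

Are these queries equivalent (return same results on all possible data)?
Yes, equivalent

Both queries return: [(0,), (44000,), (49000,), (52000,), (84000,), (108000,)]

Reason: COALESCE vs CASE for NULL handling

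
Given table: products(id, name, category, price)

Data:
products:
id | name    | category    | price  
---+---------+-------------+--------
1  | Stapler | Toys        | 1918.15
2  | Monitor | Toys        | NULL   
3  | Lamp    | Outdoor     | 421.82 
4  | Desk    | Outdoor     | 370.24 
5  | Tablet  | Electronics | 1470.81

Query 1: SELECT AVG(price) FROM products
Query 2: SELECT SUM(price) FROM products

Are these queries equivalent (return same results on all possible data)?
No, not equivalent

Query 1 returns: [(1045.255,)]
Query 2 returns: [(4181.02,)]

Reason: AVG vs SUM give different aggregate values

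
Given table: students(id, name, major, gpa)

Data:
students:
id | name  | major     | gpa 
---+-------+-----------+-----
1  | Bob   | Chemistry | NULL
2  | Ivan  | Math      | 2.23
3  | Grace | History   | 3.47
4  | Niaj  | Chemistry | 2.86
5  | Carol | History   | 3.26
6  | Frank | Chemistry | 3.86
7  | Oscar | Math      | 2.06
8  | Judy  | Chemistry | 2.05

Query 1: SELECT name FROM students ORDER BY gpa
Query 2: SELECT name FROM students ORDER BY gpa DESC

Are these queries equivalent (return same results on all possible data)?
No, not equivalent

Query 1 returns: [('Bob',), ('Judy',), ('Oscar',), ('Ivan',), ('Niaj',), ('Carol',), ('Grace',), ('Frank',)]
Query 2 returns: [('Frank',), ('Grace',), ('Carol',), ('Niaj',), ('Ivan',), ('Oscar',), ('Judy',), ('Bob',)]

Reason: ASC vs DESC gives opposite ordering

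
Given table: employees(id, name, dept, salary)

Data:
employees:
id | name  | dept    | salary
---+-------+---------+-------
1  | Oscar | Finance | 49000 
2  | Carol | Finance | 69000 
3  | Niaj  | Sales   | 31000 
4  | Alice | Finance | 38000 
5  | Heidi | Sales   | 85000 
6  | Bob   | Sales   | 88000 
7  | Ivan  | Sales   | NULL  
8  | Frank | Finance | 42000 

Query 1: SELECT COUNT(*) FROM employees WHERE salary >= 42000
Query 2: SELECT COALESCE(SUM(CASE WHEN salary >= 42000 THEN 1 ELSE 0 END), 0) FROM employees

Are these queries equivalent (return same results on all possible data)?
Yes, equivalent

Both queries return: [(5,)]

Reason: COUNT with WHERE vs conditional SUM (COALESCE handles empty-table NULL)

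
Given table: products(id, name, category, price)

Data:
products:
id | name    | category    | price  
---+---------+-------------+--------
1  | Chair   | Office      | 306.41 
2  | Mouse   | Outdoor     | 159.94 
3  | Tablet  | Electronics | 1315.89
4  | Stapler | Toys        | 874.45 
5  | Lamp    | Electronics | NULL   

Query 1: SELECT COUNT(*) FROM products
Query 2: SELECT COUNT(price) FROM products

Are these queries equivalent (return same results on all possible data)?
No, not equivalent

Query 1 returns: [(5,)]
Query 2 returns: [(4,)]

Reason: COUNT(*) includes NULLs, COUNT(column) excludes them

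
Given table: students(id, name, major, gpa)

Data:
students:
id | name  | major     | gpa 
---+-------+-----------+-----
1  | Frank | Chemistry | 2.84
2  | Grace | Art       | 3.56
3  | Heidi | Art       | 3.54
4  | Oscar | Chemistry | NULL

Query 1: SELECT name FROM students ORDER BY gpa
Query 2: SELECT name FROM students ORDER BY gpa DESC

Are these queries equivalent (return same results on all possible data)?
No, not equivalent

Query 1 returns: [('Oscar',), ('Frank',), ('Heidi',), ('Grace',)]
Query 2 returns: [('Grace',), ('Heidi',), ('Frank',), ('Oscar',)]

Reason: ASC vs DESC gives opposite ordering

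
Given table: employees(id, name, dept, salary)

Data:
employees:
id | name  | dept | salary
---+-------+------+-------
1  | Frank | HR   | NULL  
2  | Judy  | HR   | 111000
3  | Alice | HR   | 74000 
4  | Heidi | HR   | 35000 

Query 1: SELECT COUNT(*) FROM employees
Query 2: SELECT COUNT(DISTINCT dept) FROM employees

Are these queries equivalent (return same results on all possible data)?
No, not equivalent

Query 1 returns: [(4,)]
Query 2 returns: [(1,)]

Reason: COUNT(*) counts rows, COUNT(DISTINCT dept) counts unique depts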